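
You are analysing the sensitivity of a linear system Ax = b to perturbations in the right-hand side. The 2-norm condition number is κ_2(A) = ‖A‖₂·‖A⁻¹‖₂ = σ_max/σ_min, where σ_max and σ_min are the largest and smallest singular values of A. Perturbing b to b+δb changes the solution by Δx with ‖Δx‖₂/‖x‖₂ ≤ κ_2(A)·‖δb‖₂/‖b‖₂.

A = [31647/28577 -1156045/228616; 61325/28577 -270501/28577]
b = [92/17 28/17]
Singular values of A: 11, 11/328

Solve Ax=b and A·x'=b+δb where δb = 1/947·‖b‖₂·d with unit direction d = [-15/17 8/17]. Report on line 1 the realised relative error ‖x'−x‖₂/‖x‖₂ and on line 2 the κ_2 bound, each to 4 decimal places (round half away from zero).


from the listed singular values, σ₁ = 11, σ_n = 11/328
κ_2(A) = 11 / (11/328) = 328.0000
perturbation bound = 328.0000·1/947 = 0.3464
solve Ax = b  →  x = [-116.2838 -26.5366]
‖b‖ = 5.6569, ‖x‖ = 119.2733
with δb = [-0.0053 0.0028], A·Δx = δb → ‖Δx‖ = 0.1781
dividing the unrounded norms, ‖Δx‖/‖x‖ = 0.0015
realised/bound (from unrounded values) ≈ 0.0043

0.0015
0.3464


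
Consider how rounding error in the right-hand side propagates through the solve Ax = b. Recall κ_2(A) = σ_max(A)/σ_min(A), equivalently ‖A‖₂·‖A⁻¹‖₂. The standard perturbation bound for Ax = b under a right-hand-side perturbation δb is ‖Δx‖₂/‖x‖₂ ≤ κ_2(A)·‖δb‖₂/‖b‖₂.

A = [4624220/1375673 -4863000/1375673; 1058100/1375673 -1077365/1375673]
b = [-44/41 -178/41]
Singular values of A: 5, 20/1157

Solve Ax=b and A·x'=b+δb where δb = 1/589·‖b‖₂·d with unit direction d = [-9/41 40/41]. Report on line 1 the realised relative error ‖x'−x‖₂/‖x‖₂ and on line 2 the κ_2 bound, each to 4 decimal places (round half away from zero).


0.0019
0.4911

σ_max = 5, σ_min = 20/1157
condition number: 5 ÷ (20/1157) = 289.2500
bound on ‖Δx‖/‖x‖: κ·ε = 289.2500·1/589 = 0.4911
solve Ax = b  →  x = [-167.8414 -159.2966]
2-norm of b is 4.4721; of x, 231.4003
re-solving with b+δb shifts x by Δx of norm 0.4392
realised ‖Δx‖/‖x‖ = 0.0019
tightness: 0.0019 against a bound of 0.4911 (unrounded ratio ≈ 0.0039)


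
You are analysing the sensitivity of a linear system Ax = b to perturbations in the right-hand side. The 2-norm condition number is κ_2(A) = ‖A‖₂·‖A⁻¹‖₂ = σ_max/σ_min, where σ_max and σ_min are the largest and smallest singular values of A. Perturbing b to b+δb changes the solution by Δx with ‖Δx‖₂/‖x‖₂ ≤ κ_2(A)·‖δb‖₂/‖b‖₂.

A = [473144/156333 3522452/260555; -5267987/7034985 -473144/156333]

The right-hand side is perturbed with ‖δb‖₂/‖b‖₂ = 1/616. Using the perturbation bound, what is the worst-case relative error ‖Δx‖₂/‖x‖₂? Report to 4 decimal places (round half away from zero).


AᵀA = [286186084249/29441412225 28251901384/654253605; 28251901384/654253605 69759455056/363474225]; tr = 706329797/3502845, det = 406586896/437855625
solving λ² − 706329797/3502845·λ + 406586896/437855625 = 0 gives λ = 5041/25, 80656/17514225
κ_2(A) = √(λ_max/λ_min) = √((5041/25) / (80656/17514225)) = 209.2500
κ_2(A)·‖δb‖/‖b‖ = 0.3397

0.3397


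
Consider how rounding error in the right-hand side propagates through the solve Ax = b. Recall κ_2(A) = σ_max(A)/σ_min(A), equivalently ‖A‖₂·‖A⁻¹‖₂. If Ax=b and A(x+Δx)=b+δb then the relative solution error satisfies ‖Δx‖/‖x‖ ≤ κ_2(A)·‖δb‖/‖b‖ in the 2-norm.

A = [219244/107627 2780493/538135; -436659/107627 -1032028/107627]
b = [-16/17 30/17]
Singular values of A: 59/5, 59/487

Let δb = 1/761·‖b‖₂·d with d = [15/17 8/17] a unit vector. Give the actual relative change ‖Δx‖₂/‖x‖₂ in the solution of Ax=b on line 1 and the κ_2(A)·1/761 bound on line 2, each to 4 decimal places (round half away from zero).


0.1280
0.1280

largest singular value 59/5, smallest 59/487
condition number: (59/5) ÷ (59/487) = 97.4000
bound on ‖Δx‖/‖x‖: κ·ε = 97.4000·1/761 = 0.1280
solve Ax = b  →  x = [-0.0652 -0.1565]
‖b‖ = 2.0000, ‖x‖ = 0.1695
re-solving with b+δb shifts x by Δx of norm 0.0217
dividing the unrounded norms, ‖Δx‖/‖x‖ = 0.1280
tightness: 0.1280 against a bound of 0.1280; the bound is attained (ratio 1)


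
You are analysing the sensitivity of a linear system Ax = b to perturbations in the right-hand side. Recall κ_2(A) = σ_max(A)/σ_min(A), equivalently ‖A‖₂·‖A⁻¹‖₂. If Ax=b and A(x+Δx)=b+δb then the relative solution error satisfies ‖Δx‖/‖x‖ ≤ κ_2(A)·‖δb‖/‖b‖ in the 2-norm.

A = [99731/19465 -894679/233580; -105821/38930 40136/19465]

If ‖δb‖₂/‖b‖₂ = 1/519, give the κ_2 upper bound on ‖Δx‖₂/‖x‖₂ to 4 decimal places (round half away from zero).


0.6618

AᵀA = [35282473/1048820 -79384513/3146460; -79384513/3146460 714477437/37757520]; tr = 396929293/7551504, det = 707281/30206016
λ_max, λ_min = (396929293/7551504 ± √157547522606179225/57025212662016)/2 = 841/16, 841/1887876
κ_2(A) = √(λ_max/λ_min) = √((841/16) / (841/1887876)) = 343.5000
worst-case relative error ≤ 343.5000 × 1/519 = 0.6618


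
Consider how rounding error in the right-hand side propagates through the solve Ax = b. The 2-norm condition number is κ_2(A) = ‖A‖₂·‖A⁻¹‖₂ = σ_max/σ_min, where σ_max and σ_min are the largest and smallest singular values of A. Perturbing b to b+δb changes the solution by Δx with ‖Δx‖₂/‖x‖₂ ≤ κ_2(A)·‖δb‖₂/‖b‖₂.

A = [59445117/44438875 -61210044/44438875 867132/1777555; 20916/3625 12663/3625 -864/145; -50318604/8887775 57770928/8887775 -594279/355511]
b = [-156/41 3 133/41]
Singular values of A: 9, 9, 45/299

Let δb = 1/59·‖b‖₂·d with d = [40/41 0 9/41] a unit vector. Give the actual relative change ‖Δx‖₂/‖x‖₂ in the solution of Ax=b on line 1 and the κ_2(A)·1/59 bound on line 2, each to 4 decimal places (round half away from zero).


from the listed singular values, σ₁ = 9, σ_n = 45/299
condition number: 9 ÷ (45/299) = 59.8000
bound on ‖Δx‖/‖x‖: κ·ε = 59.8000·1/59 = 1.0136
solve Ax = b  →  x = [-8.3218 -10.5402 -14.7410]
2-norm of b is 5.8310; of x, 19.9411
re-solving with b+δb shifts x by Δx of norm 0.6567
relative error = 0.0329
tightness: 0.0329 against a bound of 1.0136 (unrounded ratio ≈ 0.0325)

0.0329
1.0136


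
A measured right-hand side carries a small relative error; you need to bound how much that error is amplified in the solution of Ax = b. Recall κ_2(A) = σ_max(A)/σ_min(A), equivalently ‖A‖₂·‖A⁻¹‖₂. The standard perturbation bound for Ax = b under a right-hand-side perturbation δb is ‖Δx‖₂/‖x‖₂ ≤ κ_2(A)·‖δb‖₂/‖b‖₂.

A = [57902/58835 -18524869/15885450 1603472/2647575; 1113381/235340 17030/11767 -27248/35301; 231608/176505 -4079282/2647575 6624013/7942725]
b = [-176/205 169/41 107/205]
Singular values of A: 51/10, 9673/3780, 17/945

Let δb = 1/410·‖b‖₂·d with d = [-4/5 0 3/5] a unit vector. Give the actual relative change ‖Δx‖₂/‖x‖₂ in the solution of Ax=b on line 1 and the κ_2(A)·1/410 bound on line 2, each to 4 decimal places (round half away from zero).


0.0103
0.6915

from the listed singular values, σ₁ = 51/10, σ_n = 17/945
condition number: (51/10) ÷ (17/945) = 283.5000
bound on ‖Δx‖/‖x‖: κ·ε = 283.5000·1/410 = 0.6915
solve Ax = b  →  x = [0.6794 26.6475 48.7880]
‖b‖ = 4.2426, ‖x‖ = 55.5951
Δx = A⁻¹·δb where δb = 1/410·4.2426·d; ‖Δx‖ = 0.5752
relative error = 0.0103
tightness: 0.0103 against a bound of 0.6915 (unrounded ratio ≈ 0.0150)


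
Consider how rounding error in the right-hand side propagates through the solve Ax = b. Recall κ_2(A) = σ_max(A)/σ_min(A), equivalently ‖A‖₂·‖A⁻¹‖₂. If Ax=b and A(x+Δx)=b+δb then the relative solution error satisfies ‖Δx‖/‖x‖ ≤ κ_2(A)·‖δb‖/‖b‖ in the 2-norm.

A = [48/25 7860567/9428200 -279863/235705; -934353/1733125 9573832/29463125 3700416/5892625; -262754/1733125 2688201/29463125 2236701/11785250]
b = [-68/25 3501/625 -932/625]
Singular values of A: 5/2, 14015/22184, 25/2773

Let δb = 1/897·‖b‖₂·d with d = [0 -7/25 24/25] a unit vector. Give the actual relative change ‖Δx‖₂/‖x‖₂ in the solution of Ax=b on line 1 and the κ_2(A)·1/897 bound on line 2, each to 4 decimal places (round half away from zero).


0.0024
0.3091

largest singular value 5/2, smallest 25/2773
κ = σ_max/σ_min = (5/2)/(25/2773) = 277.3000
perturbation bound = 277.3000·1/897 = 0.3091
solve Ax = b  →  x = [-200.9360 130.4092 -231.0628]
‖b‖ = 6.4031, ‖x‖ = 332.8241
δb = ε·‖b‖·d = [0.0000 -0.0020 0.0069]; solving A·Δx = δb gives ‖Δx‖ = 0.7918
relative error = 0.0024
tightness: 0.0024 against a bound of 0.3091 (unrounded ratio ≈ 0.0077)


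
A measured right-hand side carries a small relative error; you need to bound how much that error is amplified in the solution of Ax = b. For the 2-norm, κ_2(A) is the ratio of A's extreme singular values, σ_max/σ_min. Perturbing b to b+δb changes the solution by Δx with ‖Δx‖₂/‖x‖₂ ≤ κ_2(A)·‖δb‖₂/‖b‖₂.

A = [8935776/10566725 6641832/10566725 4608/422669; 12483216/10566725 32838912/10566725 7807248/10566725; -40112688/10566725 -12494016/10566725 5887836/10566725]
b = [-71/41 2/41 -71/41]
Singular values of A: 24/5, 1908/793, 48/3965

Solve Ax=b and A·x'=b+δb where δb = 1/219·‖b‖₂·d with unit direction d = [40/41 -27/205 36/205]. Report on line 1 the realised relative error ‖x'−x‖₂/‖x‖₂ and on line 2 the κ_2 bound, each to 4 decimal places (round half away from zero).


0.0056
1.8105

largest singular value 24/5, smallest 48/3965
condition number: (24/5) ÷ (48/3965) = 396.5000
bound on ‖Δx‖/‖x‖: κ·ε = 396.5000·1/219 = 1.8105
solve Ax = b  →  x = [-37.7281 50.6514 -152.6599]
2-norm of b is 2.4495; of x, 165.2090
re-solving with b+δb shifts x by Δx of norm 0.9239
relative error = 0.0056
realised/bound (from unrounded values) ≈ 0.0031


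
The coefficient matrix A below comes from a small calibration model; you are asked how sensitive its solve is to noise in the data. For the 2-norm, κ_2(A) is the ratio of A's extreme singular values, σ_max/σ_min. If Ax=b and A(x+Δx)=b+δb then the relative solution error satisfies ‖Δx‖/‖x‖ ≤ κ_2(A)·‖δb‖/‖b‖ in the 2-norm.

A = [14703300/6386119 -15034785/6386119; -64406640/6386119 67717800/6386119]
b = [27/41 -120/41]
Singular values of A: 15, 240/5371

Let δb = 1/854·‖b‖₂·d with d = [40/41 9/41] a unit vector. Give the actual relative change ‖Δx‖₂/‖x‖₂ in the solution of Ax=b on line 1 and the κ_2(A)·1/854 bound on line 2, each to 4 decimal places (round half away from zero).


0.3931
0.3931

σ_max = 15, σ_min = 240/5371
condition number: 15 ÷ (240/5371) = 335.6875
worst-case relative error ≤ 335.6875 × 1/854 = 0.3931
solve Ax = b  →  x = [0.1379 -0.1448]
‖b‖ = 3.0000, ‖x‖ = 0.2000
re-solving with b+δb shifts x by Δx of norm 0.0786
realised ‖Δx‖/‖x‖ = 0.3931
tightness: 0.3931 against a bound of 0.3931; the bound is attained (ratio 1)


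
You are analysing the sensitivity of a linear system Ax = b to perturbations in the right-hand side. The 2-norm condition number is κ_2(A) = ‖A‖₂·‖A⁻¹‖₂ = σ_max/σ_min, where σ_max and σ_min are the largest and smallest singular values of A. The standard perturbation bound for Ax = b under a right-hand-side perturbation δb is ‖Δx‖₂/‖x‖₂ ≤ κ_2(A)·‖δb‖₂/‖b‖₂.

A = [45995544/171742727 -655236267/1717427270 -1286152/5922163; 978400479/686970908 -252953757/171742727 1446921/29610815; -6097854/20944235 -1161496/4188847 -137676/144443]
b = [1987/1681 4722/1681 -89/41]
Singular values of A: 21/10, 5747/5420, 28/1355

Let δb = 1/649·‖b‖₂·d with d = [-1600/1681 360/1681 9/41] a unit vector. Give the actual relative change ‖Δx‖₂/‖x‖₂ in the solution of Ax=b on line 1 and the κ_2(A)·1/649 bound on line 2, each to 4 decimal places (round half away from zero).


0.0058
0.1566

σ_max = 21/10, σ_min = 28/1355
κ_2(A) = (21/10) / (28/1355) = 101.6250
perturbation bound = 101.6250·1/649 = 0.1566
solve Ax = b  →  x = [33.8580 30.2730 -16.8715]
2-norm of b is 3.7417; of x, 48.4507
δb = ε·‖b‖·d = [-0.0055 0.0012 0.0013]; solving A·Δx = δb gives ‖Δx‖ = 0.2790
relative error = 0.0058
so the bound overstates the realised error by a factor of ≈ 27.1929 (computed from the unrounded values)


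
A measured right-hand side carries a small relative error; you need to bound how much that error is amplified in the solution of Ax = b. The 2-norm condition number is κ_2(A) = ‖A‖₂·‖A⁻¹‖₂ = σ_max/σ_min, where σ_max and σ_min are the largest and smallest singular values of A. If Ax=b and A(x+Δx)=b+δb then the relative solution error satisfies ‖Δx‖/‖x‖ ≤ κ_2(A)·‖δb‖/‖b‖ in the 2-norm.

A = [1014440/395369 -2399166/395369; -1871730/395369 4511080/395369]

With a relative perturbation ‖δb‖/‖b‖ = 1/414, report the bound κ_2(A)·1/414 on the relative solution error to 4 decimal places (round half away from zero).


M = AᵀA = [1206404500/41606773 -2895217920/41606773; -2895217920/41606773 6948586708/41606773]. tr(M)=627307016/3200521, det(M)=960400/3200521
eigenvalues of AᵀA: λ = (tr ± √(tr²−4·det))/2 = 196, 4900/3200521
κ_2(A) = √(λ_max/λ_min) = √(196 / (4900/3200521)) = 357.8000
perturbation bound = 357.8000·1/414 = 0.8643

0.8643


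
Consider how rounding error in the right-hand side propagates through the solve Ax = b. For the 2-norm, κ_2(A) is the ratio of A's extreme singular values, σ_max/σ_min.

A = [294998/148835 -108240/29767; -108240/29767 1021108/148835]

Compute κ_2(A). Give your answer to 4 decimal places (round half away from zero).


M = AᵀA = [1314606436/76650025 -98584992/3066001; -98584992/3066001 4621311376/76650025]. tr(M)=20539508/265225, det(M)=937024/6630625
char-poly roots: 1936/25 and 484/265225
κ = σ_max/σ_min = (44/5)/(22/515) = 206.0000

206.0000


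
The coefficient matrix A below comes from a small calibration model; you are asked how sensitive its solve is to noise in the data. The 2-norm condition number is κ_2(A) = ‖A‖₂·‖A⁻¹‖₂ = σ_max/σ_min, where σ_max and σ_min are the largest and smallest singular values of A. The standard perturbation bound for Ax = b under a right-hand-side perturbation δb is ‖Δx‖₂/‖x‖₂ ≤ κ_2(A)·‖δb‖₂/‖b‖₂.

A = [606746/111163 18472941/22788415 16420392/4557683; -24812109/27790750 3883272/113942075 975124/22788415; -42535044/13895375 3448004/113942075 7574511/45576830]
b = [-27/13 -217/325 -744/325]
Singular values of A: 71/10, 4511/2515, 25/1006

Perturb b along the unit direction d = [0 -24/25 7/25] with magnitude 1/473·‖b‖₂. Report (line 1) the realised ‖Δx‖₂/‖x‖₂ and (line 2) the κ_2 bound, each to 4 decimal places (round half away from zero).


0.1603
0.6040

σ_max = 71/10, σ_min = 25/1006
condition number: (71/10) ÷ (25/1006) = 285.7040
perturbation bound = 285.7040·1/473 = 0.6040
solve Ax = b  →  x = [0.6628 -0.3385 -1.5045]
‖b‖₂ = 3.1623 and ‖x‖₂ = 1.6785
Δx = A⁻¹·δb where δb = 1/473·3.1623·d; ‖Δx‖ = 0.2690
relative error = 0.1603
tightness: 0.1603 against a bound of 0.6040 (unrounded ratio ≈ 0.2654)


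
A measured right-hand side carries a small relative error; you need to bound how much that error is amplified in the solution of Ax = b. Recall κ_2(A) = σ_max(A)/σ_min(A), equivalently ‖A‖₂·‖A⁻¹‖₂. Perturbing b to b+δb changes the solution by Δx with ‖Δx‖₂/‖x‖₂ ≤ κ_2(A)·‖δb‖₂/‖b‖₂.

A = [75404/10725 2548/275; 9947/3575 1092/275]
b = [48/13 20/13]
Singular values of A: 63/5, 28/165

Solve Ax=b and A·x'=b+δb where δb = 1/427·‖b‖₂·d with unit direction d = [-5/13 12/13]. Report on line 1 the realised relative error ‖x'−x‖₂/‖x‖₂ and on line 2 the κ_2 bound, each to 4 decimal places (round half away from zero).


0.1739
0.1739

σ_max = 63/5, σ_min = 28/165
κ_2(A) = (63/5) / (28/165) = 74.2500
bound on ‖Δx‖/‖x‖: κ·ε = 74.2500·1/427 = 0.1739
solve Ax = b  →  x = [0.1905 0.2540]
‖b‖₂ = 4.0000 and ‖x‖₂ = 0.3175
Δx = A⁻¹·δb where δb = 1/427·4.0000·d; ‖Δx‖ = 0.0552
relative error = 0.1739
tightness: 0.1739 against a bound of 0.1739; the bound is attained (ratio 1)


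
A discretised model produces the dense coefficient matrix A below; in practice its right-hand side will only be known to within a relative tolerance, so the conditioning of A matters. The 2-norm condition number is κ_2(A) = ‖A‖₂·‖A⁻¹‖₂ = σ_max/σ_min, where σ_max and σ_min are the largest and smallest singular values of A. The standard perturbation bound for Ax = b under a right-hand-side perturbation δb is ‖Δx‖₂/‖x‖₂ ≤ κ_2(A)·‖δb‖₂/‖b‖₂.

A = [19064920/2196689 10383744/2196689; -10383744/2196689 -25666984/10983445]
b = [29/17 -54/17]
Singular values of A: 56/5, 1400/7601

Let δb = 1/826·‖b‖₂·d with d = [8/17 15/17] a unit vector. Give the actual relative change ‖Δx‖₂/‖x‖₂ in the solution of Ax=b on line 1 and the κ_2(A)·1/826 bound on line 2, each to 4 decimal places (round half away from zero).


0.0022
0.0736

σ_max = 56/5, σ_min = 1400/7601
κ = σ_max/σ_min = (56/5)/(1400/7601) = 60.8080
bound on ‖Δx‖/‖x‖: κ·ε = 60.8080·1/826 = 0.0736
solve Ax = b  →  x = [5.3463 -9.4550]
‖b‖ = 3.6056, ‖x‖ = 10.8619
Δx = A⁻¹·δb where δb = 1/826·3.6056·d; ‖Δx‖ = 0.0237
realised ‖Δx‖/‖x‖ = 0.0022
realised/bound (from unrounded values) ≈ 0.0296


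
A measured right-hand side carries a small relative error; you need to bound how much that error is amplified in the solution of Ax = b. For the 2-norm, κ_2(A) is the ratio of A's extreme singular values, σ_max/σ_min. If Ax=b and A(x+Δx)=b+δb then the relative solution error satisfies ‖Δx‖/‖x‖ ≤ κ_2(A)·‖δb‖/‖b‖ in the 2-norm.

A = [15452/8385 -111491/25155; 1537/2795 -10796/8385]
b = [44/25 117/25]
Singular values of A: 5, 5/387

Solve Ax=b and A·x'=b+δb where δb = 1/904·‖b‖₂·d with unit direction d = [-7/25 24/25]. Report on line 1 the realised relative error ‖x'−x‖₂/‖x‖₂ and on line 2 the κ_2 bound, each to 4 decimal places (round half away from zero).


from the listed singular values, σ₁ = 5, σ_n = 5/387
condition number: 5 ÷ (5/387) = 387.0000
perturbation bound = 387.0000·1/904 = 0.4281
solve Ax = b  →  x = [286.0154 118.5231]
2-norm of b is 5.0000; of x, 309.6006
re-solving with b+δb shifts x by Δx of norm 0.4281
dividing the unrounded norms, ‖Δx‖/‖x‖ = 0.0014
tightness: 0.0014 against a bound of 0.4281 (unrounded ratio ≈ 0.0032)

0.0014
0.4281


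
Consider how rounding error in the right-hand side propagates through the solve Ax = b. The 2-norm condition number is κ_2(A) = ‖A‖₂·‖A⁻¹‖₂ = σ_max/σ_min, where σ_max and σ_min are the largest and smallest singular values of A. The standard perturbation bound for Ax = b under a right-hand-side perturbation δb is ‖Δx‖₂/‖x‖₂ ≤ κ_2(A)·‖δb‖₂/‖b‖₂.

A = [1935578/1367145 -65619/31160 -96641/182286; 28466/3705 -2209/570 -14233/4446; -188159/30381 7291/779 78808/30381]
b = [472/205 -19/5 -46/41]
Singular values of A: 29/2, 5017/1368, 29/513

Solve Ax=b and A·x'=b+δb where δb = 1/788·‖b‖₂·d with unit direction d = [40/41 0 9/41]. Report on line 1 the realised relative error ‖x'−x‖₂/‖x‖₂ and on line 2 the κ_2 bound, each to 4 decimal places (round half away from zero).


0.0029
0.3255

largest singular value 29/2, smallest 29/513
condition number: (29/2) ÷ (29/513) = 256.5000
perturbation bound = 256.5000·1/788 = 0.3255
solve Ax = b  →  x = [12.8670 -0.7422 32.9663]
‖b‖₂ = 4.5826 and ‖x‖₂ = 35.3962
Δx = A⁻¹·δb where δb = 1/788·4.5826·d; ‖Δx‖ = 0.1029
dividing the unrounded norms, ‖Δx‖/‖x‖ = 0.0029
so the bound overstates the realised error by a factor of ≈ 111.9992 (computed from the unrounded values)


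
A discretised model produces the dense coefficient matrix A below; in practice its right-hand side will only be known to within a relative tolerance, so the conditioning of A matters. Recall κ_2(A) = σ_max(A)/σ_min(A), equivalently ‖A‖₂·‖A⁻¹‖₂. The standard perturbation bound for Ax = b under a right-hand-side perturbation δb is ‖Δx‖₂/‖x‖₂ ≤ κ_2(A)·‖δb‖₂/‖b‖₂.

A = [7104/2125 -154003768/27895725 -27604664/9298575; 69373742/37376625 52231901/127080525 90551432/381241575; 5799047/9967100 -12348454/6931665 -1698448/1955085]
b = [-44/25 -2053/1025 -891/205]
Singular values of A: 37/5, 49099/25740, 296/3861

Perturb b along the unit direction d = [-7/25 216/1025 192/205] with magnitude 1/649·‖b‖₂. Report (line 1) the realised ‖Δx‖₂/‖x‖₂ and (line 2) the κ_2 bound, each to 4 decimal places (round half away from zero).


0.0020
0.1487

from the listed singular values, σ₁ = 37/5, σ_n = 296/3861
κ_2(A) = (37/5) / (296/3861) = 96.5250
κ_2(A)·‖δb‖/‖b‖ = 0.1487
solve Ax = b  →  x = [-0.6533 24.6512 -45.9851]
2-norm of b is 5.0990; of x, 52.1799
δb = ε·‖b‖·d = [-0.0022 0.0017 0.0074]; solving A·Δx = δb gives ‖Δx‖ = 0.1025
realised ‖Δx‖/‖x‖ = 0.0020
so the bound overstates the realised error by a factor of ≈ 75.7265 (computed from the unrounded values)


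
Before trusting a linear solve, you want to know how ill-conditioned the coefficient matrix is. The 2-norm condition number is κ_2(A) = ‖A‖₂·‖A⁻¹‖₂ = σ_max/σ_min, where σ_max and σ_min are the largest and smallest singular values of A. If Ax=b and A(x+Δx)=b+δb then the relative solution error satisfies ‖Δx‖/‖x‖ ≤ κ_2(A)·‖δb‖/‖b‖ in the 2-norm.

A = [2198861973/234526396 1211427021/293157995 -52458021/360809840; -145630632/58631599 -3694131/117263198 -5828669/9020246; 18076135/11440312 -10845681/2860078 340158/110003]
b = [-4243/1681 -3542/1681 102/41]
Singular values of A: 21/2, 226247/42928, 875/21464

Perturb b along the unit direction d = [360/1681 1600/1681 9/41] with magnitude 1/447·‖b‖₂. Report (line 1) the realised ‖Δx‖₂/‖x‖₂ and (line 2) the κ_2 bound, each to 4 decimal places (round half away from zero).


0.0046
0.5762

from the listed singular values, σ₁ = 21/2, σ_n = 875/21464
κ_2(A) = (21/2) / (875/21464) = 257.5680
perturbation bound = 257.5680·1/447 = 0.5762
solve Ax = b  →  x = [11.3210 -27.6656 -38.9069]
‖b‖ = 4.1231, ‖x‖ = 49.0642
δb = ε·‖b‖·d = [0.0020 0.0088 0.0020]; solving A·Δx = δb gives ‖Δx‖ = 0.2263
dividing the unrounded norms, ‖Δx‖/‖x‖ = 0.0046
so the bound overstates the realised error by a factor of ≈ 124.9482 (computed from the unrounded values)


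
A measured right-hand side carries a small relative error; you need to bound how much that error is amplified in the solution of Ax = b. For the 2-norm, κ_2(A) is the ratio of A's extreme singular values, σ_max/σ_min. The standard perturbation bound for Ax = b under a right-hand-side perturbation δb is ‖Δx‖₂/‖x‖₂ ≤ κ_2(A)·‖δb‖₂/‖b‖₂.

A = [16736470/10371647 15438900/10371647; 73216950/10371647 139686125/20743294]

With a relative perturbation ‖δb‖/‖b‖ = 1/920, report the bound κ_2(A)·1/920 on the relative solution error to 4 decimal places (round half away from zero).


0.3034

M = AᵀA = [3355640211400/63992303089 3195769602375/63992303089; 3195769602375/63992303089 12174688905625/255969212356]. tr(M)=30436682225/304362916, det(M)=9765625/76090729
λ_max, λ_min = (30436682225/304362916 ± √926344068160005950625/92636784636023056)/2 = 100, 390625/304362916
so κ_2 = √(100 / (390625/304362916)) = 279.1360
worst-case relative error ≤ 279.1360 × 1/920 = 0.3034


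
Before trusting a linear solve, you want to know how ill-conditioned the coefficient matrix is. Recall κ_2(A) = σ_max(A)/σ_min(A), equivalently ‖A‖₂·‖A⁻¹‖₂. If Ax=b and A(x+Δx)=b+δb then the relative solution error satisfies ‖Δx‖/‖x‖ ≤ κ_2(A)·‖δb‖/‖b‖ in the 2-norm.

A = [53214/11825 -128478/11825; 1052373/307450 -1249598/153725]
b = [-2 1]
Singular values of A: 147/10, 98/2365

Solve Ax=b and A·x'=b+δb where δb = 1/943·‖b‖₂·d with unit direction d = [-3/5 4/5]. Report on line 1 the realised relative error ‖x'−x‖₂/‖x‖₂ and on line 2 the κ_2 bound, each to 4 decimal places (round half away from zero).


σ_max = 147/10, σ_min = 98/2365
κ_2(A) = (147/10) / (98/2365) = 354.7500
worst-case relative error ≤ 354.7500 × 1/943 = 0.3762
solve Ax = b  →  x = [44.5264 18.6264]
‖b‖ = 2.2361, ‖x‖ = 48.2654
re-solving with b+δb shifts x by Δx of norm 0.0572
realised ‖Δx‖/‖x‖ = 0.0012
realised/bound (from unrounded values) ≈ 0.0032

0.0012
0.3762


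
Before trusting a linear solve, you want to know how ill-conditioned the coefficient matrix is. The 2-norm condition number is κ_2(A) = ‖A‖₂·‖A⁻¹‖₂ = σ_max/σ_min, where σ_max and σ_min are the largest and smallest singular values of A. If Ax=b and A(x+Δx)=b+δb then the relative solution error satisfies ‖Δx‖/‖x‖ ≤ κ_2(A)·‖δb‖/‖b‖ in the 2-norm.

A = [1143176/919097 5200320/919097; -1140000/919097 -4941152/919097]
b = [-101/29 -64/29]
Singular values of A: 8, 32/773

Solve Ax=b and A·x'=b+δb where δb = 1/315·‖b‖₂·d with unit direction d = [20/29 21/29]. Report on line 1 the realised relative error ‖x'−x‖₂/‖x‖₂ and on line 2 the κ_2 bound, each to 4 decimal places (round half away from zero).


0.0033
0.6135

largest singular value 8, smallest 32/773
condition number: 8 ÷ (32/773) = 193.2500
perturbation bound = 193.2500·1/315 = 0.6135
solve Ax = b  →  x = [94.2409 -21.3323]
‖b‖ = 4.1231, ‖x‖ = 96.6251
with δb = [0.0090 0.0095], A·Δx = δb → ‖Δx‖ = 0.3162
dividing the unrounded norms, ‖Δx‖/‖x‖ = 0.0033
realised/bound (from unrounded values) ≈ 0.0053


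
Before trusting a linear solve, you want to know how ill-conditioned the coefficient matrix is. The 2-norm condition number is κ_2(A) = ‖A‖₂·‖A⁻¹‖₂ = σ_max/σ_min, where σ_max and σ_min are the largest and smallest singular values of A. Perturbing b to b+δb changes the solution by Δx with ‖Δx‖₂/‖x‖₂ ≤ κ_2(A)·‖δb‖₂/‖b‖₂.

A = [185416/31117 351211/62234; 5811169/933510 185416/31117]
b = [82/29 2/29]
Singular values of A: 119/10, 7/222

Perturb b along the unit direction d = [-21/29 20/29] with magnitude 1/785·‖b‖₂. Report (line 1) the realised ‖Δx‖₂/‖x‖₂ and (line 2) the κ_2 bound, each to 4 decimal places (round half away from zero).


largest singular value 119/10, smallest 7/222
κ_2(A) = (119/10) / (7/222) = 377.4000
bound on ‖Δx‖/‖x‖: κ·ε = 377.4000·1/785 = 0.4808
solve Ax = b  →  x = [43.8655 -45.8151]
‖b‖ = 2.8284, ‖x‖ = 63.4288
δb = ε·‖b‖·d = [-0.0026 0.0025]; solving A·Δx = δb gives ‖Δx‖ = 0.1143
relative error = 0.0018
so the bound overstates the realised error by a factor of ≈ 266.8630 (computed from the unrounded values)

0.0018
0.4808


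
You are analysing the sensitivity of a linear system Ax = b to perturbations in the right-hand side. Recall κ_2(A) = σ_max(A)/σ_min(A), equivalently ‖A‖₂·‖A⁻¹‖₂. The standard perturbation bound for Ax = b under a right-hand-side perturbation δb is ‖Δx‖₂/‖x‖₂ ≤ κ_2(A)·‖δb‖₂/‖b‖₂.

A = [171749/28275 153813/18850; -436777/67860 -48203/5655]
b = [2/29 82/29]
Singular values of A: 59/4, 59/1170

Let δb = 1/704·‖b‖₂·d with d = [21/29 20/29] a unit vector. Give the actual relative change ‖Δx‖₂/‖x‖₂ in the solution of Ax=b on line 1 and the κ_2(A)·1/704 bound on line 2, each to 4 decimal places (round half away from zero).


from the listed singular values, σ₁ = 59/4, σ_n = 59/1170
condition number: (59/4) ÷ (59/1170) = 292.5000
bound on ‖Δx‖/‖x‖: κ·ε = 292.5000·1/704 = 0.4155
solve Ax = b  →  x = [-31.8102 23.6881]
‖b‖₂ = 2.8284 and ‖x‖₂ = 39.6612
with δb = [0.0029 0.0028], A·Δx = δb → ‖Δx‖ = 0.0797
dividing the unrounded norms, ‖Δx‖/‖x‖ = 0.0020
tightness: 0.0020 against a bound of 0.4155 (unrounded ratio ≈ 0.0048)

0.0020
0.4155


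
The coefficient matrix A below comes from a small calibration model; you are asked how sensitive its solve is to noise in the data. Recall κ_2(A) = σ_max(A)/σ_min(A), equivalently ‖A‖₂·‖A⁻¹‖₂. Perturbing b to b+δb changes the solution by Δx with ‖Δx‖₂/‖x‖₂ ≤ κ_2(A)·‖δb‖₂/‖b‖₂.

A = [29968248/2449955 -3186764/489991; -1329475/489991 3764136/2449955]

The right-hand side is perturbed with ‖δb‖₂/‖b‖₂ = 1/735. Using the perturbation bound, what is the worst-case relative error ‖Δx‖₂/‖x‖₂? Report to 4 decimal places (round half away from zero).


M = AᵀA = [560549365009/3570660025 -59789445912/714132005; -59789445912/714132005 159461832016/3570660025]. tr(M)=99655529/494209, det(M)=406586896/308880625
λ_max, λ_min = (99655529/494209 ± √6206211532055509569/152651584800625)/2 = 5041/25, 80656/12355225
κ_2(A) = √(λ_max/λ_min) = √((5041/25) / (80656/12355225)) = 175.7500
perturbation bound = 175.7500·1/735 = 0.2391

0.2391


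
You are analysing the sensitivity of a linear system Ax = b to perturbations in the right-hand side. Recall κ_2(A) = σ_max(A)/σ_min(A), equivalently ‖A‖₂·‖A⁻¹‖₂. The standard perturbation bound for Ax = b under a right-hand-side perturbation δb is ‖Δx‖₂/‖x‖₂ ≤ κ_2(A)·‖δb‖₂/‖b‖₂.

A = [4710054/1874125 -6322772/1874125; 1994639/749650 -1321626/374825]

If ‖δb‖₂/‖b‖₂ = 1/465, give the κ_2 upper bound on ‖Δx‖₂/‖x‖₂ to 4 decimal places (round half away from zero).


0.6949

M = AᵀA = [223784843329/16705562500 -74592963243/4176390625; -74592963243/4176390625 99458772724/4176390625]. tr(M)=24864797369/668222500, det(M)=55383364/4176390625
λ_max, λ_min = (24864797369/668222500 ± √618234462819061008561/446521309506250000)/2 = 3721/100, 59536/167055625
κ_2(A) = √(λ_max/λ_min) = √((3721/100) / (59536/167055625)) = 323.1250
perturbation bound = 323.1250·1/465 = 0.6949


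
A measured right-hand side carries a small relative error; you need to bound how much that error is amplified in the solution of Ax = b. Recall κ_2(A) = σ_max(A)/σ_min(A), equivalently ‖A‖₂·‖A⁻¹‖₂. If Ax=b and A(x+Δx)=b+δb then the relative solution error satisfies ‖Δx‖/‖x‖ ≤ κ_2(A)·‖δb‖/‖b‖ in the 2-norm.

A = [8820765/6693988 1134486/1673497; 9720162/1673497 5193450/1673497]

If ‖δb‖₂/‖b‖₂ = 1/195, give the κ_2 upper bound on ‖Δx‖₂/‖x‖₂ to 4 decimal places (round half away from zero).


AᵀA = [945574470009/26656439824 63037399095/3332054978; 63037399095/3332054978 16810815816/1666027489]; tr = 4202586585/92236816, det = 531441/23059204
solving λ² − 4202586585/92236816·λ + 531441/23059204 = 0 gives λ = 729/16, 2916/5764801
so κ_2 = √((729/16) / (2916/5764801)) = 300.1250
κ_2(A)·‖δb‖/‖b‖ = 1.5391

1.5391


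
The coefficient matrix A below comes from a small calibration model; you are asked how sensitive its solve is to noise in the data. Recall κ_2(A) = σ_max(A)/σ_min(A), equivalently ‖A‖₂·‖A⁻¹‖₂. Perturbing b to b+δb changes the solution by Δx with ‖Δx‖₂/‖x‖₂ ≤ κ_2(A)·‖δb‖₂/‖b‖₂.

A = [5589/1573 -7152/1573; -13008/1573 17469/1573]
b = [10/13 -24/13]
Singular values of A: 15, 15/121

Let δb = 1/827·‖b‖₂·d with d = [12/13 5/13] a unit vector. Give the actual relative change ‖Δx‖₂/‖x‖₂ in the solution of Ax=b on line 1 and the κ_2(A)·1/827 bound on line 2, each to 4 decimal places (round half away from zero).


largest singular value 15, smallest 15/121
condition number: 15 ÷ (15/121) = 121.0000
perturbation bound = 121.0000·1/827 = 0.1463
solve Ax = b  →  x = [0.0800 -0.1067]
‖b‖₂ = 2.0000 and ‖x‖₂ = 0.1333
re-solving with b+δb shifts x by Δx of norm 0.0195
relative error = 0.1463
tightness: 0.1463 against a bound of 0.1463; the bound is attained (ratio 1)

0.1463
0.1463


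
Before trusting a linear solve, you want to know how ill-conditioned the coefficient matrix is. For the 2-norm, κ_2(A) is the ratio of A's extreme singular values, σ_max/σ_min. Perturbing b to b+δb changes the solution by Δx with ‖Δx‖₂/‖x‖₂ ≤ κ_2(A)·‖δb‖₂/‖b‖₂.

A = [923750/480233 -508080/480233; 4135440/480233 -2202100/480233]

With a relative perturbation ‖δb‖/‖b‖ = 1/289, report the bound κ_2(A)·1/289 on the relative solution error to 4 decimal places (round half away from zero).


form AᵀA = [10681248100/137194369 -5696604000/137194369; -5696604000/137194369 3038304400/137194369] with trace 47472500/474721 and determinant 40000/474721
eigenvalues of AᵀA: λ = (tr ± √(tr²−4·det))/2 = 100, 400/474721
κ = σ_max/σ_min = 10/(20/689) = 344.5000
bound on ‖Δx‖/‖x‖: κ·ε = 344.5000·1/289 = 1.1920

1.1920


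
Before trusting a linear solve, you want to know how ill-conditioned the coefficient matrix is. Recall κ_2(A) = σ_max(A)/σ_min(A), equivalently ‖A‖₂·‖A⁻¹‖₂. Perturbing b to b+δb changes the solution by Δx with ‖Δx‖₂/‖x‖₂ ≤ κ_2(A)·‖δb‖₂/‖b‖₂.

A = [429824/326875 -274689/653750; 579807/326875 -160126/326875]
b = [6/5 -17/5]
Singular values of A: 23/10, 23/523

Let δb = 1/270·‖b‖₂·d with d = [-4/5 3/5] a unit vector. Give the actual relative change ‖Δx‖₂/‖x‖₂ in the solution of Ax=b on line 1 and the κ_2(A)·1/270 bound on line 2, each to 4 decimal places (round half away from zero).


0.0045
0.1937

from the listed singular values, σ₁ = 23/10, σ_n = 23/523
κ = σ_max/σ_min = (23/10)/(23/523) = 52.3000
bound on ‖Δx‖/‖x‖: κ·ε = 52.3000·1/270 = 0.1937
solve Ax = b  →  x = [-19.9357 -65.2452]
‖b‖ = 3.6056, ‖x‖ = 68.2229
Δx = A⁻¹·δb where δb = 1/270·3.6056·d; ‖Δx‖ = 0.3037
dividing the unrounded norms, ‖Δx‖/‖x‖ = 0.0045
tightness: 0.0045 against a bound of 0.1937 (unrounded ratio ≈ 0.0230)


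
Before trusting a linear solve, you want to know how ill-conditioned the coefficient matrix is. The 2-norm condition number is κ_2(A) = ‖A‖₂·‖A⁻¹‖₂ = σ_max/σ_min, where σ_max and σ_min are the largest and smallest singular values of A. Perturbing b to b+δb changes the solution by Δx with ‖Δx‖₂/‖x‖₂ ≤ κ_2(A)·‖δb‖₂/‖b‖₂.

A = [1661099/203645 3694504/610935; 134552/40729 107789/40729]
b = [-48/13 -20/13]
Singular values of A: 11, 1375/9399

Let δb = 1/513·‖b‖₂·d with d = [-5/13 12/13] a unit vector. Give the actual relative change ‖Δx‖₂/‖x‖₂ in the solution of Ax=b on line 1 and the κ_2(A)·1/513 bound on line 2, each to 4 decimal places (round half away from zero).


largest singular value 11, smallest 1375/9399
κ = σ_max/σ_min = 11/(1375/9399) = 75.1920
κ_2(A)·‖δb‖/‖b‖ = 0.1466
solve Ax = b  →  x = [-0.2909 -0.2182]
2-norm of b is 4.0000; of x, 0.3636
δb = ε·‖b‖·d = [-0.0030 0.0072]; solving A·Δx = δb gives ‖Δx‖ = 0.0533
dividing the unrounded norms, ‖Δx‖/‖x‖ = 0.1466
so the bound is sharp here: realised error equals the bound

0.1466
0.1466


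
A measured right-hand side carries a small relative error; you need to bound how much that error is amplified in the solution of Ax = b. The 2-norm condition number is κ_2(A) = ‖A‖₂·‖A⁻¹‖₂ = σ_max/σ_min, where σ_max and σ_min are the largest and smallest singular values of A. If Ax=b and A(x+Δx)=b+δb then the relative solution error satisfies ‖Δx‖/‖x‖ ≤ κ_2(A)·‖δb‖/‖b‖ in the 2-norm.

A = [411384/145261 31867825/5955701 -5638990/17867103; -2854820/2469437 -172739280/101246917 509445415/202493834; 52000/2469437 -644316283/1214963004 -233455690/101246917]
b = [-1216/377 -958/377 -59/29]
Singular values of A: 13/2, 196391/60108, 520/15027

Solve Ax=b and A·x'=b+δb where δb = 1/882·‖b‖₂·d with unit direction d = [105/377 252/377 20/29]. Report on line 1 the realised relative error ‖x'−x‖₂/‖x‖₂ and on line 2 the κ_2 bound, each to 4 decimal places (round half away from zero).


0.0013
0.2130

σ_max = 13/2, σ_min = 520/15027
κ_2(A) = (13/2) / (520/15027) = 187.8375
perturbation bound = 187.8375·1/882 = 0.2130
solve Ax = b  →  x = [-102.1380 52.7376 -12.1797]
2-norm of b is 4.5826; of x, 115.5931
δb = ε·‖b‖·d = [0.0014 0.0035 0.0036]; solving A·Δx = δb gives ‖Δx‖ = 0.1501
realised ‖Δx‖/‖x‖ = 0.0013
tightness: 0.0013 against a bound of 0.2130 (unrounded ratio ≈ 0.0061)


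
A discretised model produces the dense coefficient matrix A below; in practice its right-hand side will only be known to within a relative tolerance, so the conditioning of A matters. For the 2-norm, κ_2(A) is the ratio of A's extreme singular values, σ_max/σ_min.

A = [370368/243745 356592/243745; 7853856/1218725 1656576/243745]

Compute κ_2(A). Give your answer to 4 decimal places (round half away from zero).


102.5000

AᵀA = [1335665664/30468125 280433664/6093625; 280433664/6093625 11780352/243745]; tr = 96834816/1050625, det = 21233664/26265625
λ_max, λ_min = (96834816/1050625 ± √9373412210835456/1103812890625)/2 = 2304/25, 9216/1050625
κ_2(A) = √(λ_max/λ_min) = √((2304/25) / (9216/1050625)) = 102.5000


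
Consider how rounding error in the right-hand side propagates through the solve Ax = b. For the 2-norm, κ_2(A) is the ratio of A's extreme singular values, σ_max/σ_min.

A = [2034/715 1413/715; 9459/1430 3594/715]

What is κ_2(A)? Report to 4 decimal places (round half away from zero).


form AᵀA = [125469/2420 23517/605; 23517/605 17649/605] with trace 39213/484 and determinant 729/484
eigenvalues of AᵀA: λ = (tr ± √(tr²−4·det))/2 = 81, 9/484
κ = σ_max/σ_min = 9/(3/22) = 66.0000

66.0000


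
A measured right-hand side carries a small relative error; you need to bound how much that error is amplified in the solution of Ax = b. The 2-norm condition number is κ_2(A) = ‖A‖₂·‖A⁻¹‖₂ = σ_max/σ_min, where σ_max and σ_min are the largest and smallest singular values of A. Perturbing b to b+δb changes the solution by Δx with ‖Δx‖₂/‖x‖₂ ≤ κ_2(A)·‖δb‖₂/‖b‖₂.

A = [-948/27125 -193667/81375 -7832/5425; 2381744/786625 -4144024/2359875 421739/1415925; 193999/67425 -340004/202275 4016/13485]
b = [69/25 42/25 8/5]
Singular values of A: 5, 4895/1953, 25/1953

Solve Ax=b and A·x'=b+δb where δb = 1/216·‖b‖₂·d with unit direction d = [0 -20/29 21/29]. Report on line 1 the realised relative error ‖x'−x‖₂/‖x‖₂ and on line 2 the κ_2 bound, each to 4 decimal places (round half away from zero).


1.3061
1.8083

largest singular value 5, smallest 25/1953
condition number: 5 ÷ (25/1953) = 390.6000
worst-case relative error ≤ 390.6000 × 1/216 = 1.8083
solve Ax = b  →  x = [0.0970 -0.8707 -0.4788]
‖b‖₂ = 3.6056 and ‖x‖₂ = 0.9984
δb = ε·‖b‖·d = [0.0000 -0.0115 0.0121]; solving A·Δx = δb gives ‖Δx‖ = 1.3040
realised ‖Δx‖/‖x‖ = 1.3061
realised/bound (from unrounded values) ≈ 0.7223


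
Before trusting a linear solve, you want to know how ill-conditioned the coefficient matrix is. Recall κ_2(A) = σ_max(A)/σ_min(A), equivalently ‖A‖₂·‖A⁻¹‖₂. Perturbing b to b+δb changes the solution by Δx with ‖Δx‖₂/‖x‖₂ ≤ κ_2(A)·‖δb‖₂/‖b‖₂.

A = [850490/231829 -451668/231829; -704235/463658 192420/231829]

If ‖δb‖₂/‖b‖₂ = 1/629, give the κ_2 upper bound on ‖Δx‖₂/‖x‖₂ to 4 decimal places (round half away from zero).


0.3752

M = AᵀA = [1179700625/74827268 -157289790/18706817; -157289790/18706817 83894688/18706817]. tr(M)=89134081/4401604, det(M)=8100/1100401
eigenvalues of AᵀA: λ = (tr ± √(tr²−4·det))/2 = 81/4, 400/1100401
so κ_2 = √((81/4) / (400/1100401)) = 236.0250
κ_2(A)·‖δb‖/‖b‖ = 0.3752
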